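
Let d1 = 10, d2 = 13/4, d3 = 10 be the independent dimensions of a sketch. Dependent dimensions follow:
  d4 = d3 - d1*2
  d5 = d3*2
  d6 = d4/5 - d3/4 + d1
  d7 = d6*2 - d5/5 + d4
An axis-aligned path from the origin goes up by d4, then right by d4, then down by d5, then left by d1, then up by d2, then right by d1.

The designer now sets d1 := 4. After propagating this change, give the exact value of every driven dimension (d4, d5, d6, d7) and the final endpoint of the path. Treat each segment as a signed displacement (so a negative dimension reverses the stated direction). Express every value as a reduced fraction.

d4 = 2
d5 = 20
d6 = 19/10
d7 = 9/5
endpoint = (2, -59/4)

Apply edit: d1 := 4
  d4 = d3 - d1*2 = 2
  d5 = d3*2 = 20
  d6 = d4/5 - d3/4 + d1 = 19/10
  d7 = d6*2 - d5/5 + d4 = 9/5
Walk from origin (0, 0):
  seg 1: up by d4 = 2 → (0, 2)
  seg 2: right by d4 = 2 → (2, 2)
  seg 3: down by d5 = 20 → (2, -18)
  seg 4: left by d1 = 4 → (-2, -18)
  seg 5: up by d2 = 13/4 → (-2, -59/4)
  seg 6: right by d1 = 4 → (2, -59/4)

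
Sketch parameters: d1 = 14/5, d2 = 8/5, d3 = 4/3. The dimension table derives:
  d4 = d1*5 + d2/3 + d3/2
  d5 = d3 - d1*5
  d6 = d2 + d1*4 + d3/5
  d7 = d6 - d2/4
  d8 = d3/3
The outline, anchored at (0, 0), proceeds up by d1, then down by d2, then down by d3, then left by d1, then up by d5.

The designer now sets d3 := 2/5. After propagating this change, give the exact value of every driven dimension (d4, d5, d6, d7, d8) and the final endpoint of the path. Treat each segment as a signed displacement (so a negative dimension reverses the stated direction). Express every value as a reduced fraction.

d4 = 221/15
d5 = -68/5
d6 = 322/25
d7 = 312/25
d8 = 2/15
endpoint = (-14/5, -64/5)

Apply edit: d3 := 2/5
  d4 = d1*5 + d2/3 + d3/2 = 221/15
  d5 = d3 - d1*5 = -68/5
  d6 = d2 + d1*4 + d3/5 = 322/25
  d7 = d6 - d2/4 = 312/25
  d8 = d3/3 = 2/15
Walk from origin (0, 0):
  seg 1: up by d1 = 14/5 → (0, 14/5)
  seg 2: down by d2 = 8/5 → (0, 6/5)
  seg 3: down by d3 = 2/5 → (0, 4/5)
  seg 4: left by d1 = 14/5 → (-14/5, 4/5)
  seg 5: up by d5 = -68/5 → (-14/5, -64/5)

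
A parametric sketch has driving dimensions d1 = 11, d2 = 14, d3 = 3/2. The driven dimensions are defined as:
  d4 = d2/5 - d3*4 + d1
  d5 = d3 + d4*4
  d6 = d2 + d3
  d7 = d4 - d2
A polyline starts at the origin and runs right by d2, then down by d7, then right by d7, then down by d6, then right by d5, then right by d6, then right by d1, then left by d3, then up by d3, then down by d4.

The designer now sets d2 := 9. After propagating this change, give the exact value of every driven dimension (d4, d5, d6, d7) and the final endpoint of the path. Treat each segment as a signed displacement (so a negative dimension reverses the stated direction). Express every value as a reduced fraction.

d4 = 34/5
d5 = 287/10
d6 = 21/2
d7 = -11/5
endpoint = (111/2, -68/5)

Apply edit: d2 := 9
  d4 = d2/5 - d3*4 + d1 = 34/5
  d5 = d3 + d4*4 = 287/10
  d6 = d2 + d3 = 21/2
  d7 = d4 - d2 = -11/5
Walk from origin (0, 0):
  seg 1: right by d2 = 9 → (9, 0)
  seg 2: down by d7 = -11/5 → (9, 11/5)
  seg 3: right by d7 = -11/5 → (34/5, 11/5)
  seg 4: down by d6 = 21/2 → (34/5, -83/10)
  seg 5: right by d5 = 287/10 → (71/2, -83/10)
  seg 6: right by d6 = 21/2 → (46, -83/10)
  seg 7: right by d1 = 11 → (57, -83/10)
  seg 8: left by d3 = 3/2 → (111/2, -83/10)
  seg 9: up by d3 = 3/2 → (111/2, -34/5)
  seg 10: down by d4 = 34/5 → (111/2, -68/5)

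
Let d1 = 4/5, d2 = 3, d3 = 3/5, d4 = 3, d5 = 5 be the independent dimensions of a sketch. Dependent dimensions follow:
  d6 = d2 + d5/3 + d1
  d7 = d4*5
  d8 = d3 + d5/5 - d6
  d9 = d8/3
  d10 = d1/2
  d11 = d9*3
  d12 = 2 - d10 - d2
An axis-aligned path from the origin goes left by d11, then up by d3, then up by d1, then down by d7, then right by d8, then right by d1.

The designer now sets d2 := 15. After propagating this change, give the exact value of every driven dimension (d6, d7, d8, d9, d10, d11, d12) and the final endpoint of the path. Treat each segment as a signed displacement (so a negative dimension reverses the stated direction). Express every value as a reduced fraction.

d6 = 262/15
d7 = 15
d8 = -238/15
d9 = -238/45
d10 = 2/5
d11 = -238/15
d12 = -67/5
endpoint = (4/5, -68/5)

Apply edit: d2 := 15
  d6 = d2 + d5/3 + d1 = 262/15
  d7 = d4*5 = 15
  d8 = d3 + d5/5 - d6 = -238/15
  d9 = d8/3 = -238/45
  d10 = d1/2 = 2/5
  d11 = d9*3 = -238/15
  d12 = 2 - d10 - d2 = -67/5
Walk from origin (0, 0):
  seg 1: left by d11 = -238/15 → (238/15, 0)
  seg 2: up by d3 = 3/5 → (238/15, 3/5)
  seg 3: up by d1 = 4/5 → (238/15, 7/5)
  seg 4: down by d7 = 15 → (238/15, -68/5)
  seg 5: right by d8 = -238/15 → (0, -68/5)
  seg 6: right by d1 = 4/5 → (4/5, -68/5)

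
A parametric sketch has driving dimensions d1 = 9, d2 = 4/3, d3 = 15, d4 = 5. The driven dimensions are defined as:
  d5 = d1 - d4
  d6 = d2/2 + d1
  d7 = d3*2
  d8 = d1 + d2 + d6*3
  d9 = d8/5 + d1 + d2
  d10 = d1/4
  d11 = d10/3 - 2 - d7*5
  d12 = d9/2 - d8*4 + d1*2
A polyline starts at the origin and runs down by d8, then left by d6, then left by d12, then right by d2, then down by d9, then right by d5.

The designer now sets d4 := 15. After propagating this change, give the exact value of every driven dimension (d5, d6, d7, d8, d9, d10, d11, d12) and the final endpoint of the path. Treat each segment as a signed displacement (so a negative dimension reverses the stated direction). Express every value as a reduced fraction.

Apply edit: d4 := 15
  d5 = d1 - d4 = -6
  d6 = d2/2 + d1 = 29/3
  d7 = d3*2 = 30
  d8 = d1 + d2 + d6*3 = 118/3
  d9 = d8/5 + d1 + d2 = 91/5
  d10 = d1/4 = 9/4
  d11 = d10/3 - 2 - d7*5 = -605/4
  d12 = d9/2 - d8*4 + d1*2 = -3907/30
Walk from origin (0, 0):
  seg 1: down by d8 = 118/3 → (0, -118/3)
  seg 2: left by d6 = 29/3 → (-29/3, -118/3)
  seg 3: left by d12 = -3907/30 → (3617/30, -118/3)
  seg 4: right by d2 = 4/3 → (1219/10, -118/3)
  seg 5: down by d9 = 91/5 → (1219/10, -863/15)
  seg 6: right by d5 = -6 → (1159/10, -863/15)

d5 = -6
d6 = 29/3
d7 = 30
d8 = 118/3
d9 = 91/5
d10 = 9/4
d11 = -605/4
d12 = -3907/30
endpoint = (1159/10, -863/15)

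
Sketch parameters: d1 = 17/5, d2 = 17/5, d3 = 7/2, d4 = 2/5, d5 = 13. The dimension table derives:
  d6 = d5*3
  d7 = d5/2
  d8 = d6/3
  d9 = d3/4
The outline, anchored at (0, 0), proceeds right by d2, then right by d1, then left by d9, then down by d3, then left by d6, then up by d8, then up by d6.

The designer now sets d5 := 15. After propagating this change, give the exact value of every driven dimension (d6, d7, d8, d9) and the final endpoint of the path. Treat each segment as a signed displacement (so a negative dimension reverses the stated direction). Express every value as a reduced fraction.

d6 = 45
d7 = 15/2
d8 = 15
d9 = 7/8
endpoint = (-1563/40, 113/2)

Apply edit: d5 := 15
  d6 = d5*3 = 45
  d7 = d5/2 = 15/2
  d8 = d6/3 = 15
  d9 = d3/4 = 7/8
Walk from origin (0, 0):
  seg 1: right by d2 = 17/5 → (17/5, 0)
  seg 2: right by d1 = 17/5 → (34/5, 0)
  seg 3: left by d9 = 7/8 → (237/40, 0)
  seg 4: down by d3 = 7/2 → (237/40, -7/2)
  seg 5: left by d6 = 45 → (-1563/40, -7/2)
  seg 6: up by d8 = 15 → (-1563/40, 23/2)
  seg 7: up by d6 = 45 → (-1563/40, 113/2)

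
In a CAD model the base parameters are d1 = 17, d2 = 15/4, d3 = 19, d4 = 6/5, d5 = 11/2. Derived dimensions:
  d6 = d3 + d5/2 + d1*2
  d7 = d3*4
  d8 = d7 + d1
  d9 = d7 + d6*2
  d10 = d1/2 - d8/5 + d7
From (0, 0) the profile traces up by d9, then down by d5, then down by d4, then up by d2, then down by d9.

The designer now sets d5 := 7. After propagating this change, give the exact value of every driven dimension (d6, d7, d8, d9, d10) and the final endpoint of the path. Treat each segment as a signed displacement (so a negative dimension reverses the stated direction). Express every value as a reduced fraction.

d6 = 113/2
d7 = 76
d8 = 93
d9 = 189
d10 = 659/10
endpoint = (0, -89/20)

Apply edit: d5 := 7
  d6 = d3 + d5/2 + d1*2 = 113/2
  d7 = d3*4 = 76
  d8 = d7 + d1 = 93
  d9 = d7 + d6*2 = 189
  d10 = d1/2 - d8/5 + d7 = 659/10
Walk from origin (0, 0):
  seg 1: up by d9 = 189 → (0, 189)
  seg 2: down by d5 = 7 → (0, 182)
  seg 3: down by d4 = 6/5 → (0, 904/5)
  seg 4: up by d2 = 15/4 → (0, 3691/20)
  seg 5: down by d9 = 189 → (0, -89/20)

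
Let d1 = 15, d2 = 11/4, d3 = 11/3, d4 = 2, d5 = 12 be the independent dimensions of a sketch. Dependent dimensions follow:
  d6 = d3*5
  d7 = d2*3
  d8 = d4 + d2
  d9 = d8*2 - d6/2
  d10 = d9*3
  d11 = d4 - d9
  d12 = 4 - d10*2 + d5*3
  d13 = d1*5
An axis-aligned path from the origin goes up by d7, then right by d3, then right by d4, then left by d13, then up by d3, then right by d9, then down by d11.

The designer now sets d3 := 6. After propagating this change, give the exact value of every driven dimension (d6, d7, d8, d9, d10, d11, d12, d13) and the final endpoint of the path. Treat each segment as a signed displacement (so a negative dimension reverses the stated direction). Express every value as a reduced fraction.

Apply edit: d3 := 6
  d6 = d3*5 = 30
  d7 = d2*3 = 33/4
  d8 = d4 + d2 = 19/4
  d9 = d8*2 - d6/2 = -11/2
  d10 = d9*3 = -33/2
  d11 = d4 - d9 = 15/2
  d12 = 4 - d10*2 + d5*3 = 73
  d13 = d1*5 = 75
Walk from origin (0, 0):
  seg 1: up by d7 = 33/4 → (0, 33/4)
  seg 2: right by d3 = 6 → (6, 33/4)
  seg 3: right by d4 = 2 → (8, 33/4)
  seg 4: left by d13 = 75 → (-67, 33/4)
  seg 5: up by d3 = 6 → (-67, 57/4)
  seg 6: right by d9 = -11/2 → (-145/2, 57/4)
  seg 7: down by d11 = 15/2 → (-145/2, 27/4)

d6 = 30
d7 = 33/4
d8 = 19/4
d9 = -11/2
d10 = -33/2
d11 = 15/2
d12 = 73
d13 = 75
endpoint = (-145/2, 27/4)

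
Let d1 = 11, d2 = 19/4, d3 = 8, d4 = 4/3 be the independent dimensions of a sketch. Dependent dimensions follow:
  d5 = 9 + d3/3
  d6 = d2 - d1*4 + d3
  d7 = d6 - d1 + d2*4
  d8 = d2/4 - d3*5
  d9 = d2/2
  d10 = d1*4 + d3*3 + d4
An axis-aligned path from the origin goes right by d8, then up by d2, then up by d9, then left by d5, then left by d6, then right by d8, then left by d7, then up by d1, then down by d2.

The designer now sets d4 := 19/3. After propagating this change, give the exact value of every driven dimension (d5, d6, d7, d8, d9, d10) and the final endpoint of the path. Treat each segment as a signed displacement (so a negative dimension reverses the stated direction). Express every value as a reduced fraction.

d5 = 35/3
d6 = -125/4
d7 = -93/4
d8 = -621/16
d9 = 19/8
d10 = 223/3
endpoint = (-835/24, 107/8)

Apply edit: d4 := 19/3
  d5 = 9 + d3/3 = 35/3
  d6 = d2 - d1*4 + d3 = -125/4
  d7 = d6 - d1 + d2*4 = -93/4
  d8 = d2/4 - d3*5 = -621/16
  d9 = d2/2 = 19/8
  d10 = d1*4 + d3*3 + d4 = 223/3
Walk from origin (0, 0):
  seg 1: right by d8 = -621/16 → (-621/16, 0)
  seg 2: up by d2 = 19/4 → (-621/16, 19/4)
  seg 3: up by d9 = 19/8 → (-621/16, 57/8)
  seg 4: left by d5 = 35/3 → (-2423/48, 57/8)
  seg 5: left by d6 = -125/4 → (-923/48, 57/8)
  seg 6: right by d8 = -621/16 → (-1393/24, 57/8)
  seg 7: left by d7 = -93/4 → (-835/24, 57/8)
  seg 8: up by d1 = 11 → (-835/24, 145/8)
  seg 9: down by d2 = 19/4 → (-835/24, 107/8)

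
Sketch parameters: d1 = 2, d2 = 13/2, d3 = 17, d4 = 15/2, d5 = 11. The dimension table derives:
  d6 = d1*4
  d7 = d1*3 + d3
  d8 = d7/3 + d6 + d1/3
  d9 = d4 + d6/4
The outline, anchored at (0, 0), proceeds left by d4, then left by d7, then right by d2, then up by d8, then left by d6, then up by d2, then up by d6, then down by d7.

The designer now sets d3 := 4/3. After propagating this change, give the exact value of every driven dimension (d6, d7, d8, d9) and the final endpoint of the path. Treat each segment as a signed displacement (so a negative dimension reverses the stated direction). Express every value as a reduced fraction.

d6 = 8
d7 = 22/3
d8 = 100/9
d9 = 19/2
endpoint = (-49/3, 329/18)

Apply edit: d3 := 4/3
  d6 = d1*4 = 8
  d7 = d1*3 + d3 = 22/3
  d8 = d7/3 + d6 + d1/3 = 100/9
  d9 = d4 + d6/4 = 19/2
Walk from origin (0, 0):
  seg 1: left by d4 = 15/2 → (-15/2, 0)
  seg 2: left by d7 = 22/3 → (-89/6, 0)
  seg 3: right by d2 = 13/2 → (-25/3, 0)
  seg 4: up by d8 = 100/9 → (-25/3, 100/9)
  seg 5: left by d6 = 8 → (-49/3, 100/9)
  seg 6: up by d2 = 13/2 → (-49/3, 317/18)
  seg 7: up by d6 = 8 → (-49/3, 461/18)
  seg 8: down by d7 = 22/3 → (-49/3, 329/18)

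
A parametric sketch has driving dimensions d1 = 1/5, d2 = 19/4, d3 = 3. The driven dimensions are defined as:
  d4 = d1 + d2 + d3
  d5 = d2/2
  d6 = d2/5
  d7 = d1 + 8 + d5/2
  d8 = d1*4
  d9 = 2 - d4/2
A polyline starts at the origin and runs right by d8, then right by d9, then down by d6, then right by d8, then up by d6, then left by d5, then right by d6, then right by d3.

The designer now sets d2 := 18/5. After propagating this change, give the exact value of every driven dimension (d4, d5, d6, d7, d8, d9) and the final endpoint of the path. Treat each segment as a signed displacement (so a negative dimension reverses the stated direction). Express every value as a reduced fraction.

Apply edit: d2 := 18/5
  d4 = d1 + d2 + d3 = 34/5
  d5 = d2/2 = 9/5
  d6 = d2/5 = 18/25
  d7 = d1 + 8 + d5/2 = 91/10
  d8 = d1*4 = 4/5
  d9 = 2 - d4/2 = -7/5
Walk from origin (0, 0):
  seg 1: right by d8 = 4/5 → (4/5, 0)
  seg 2: right by d9 = -7/5 → (-3/5, 0)
  seg 3: down by d6 = 18/25 → (-3/5, -18/25)
  seg 4: right by d8 = 4/5 → (1/5, -18/25)
  seg 5: up by d6 = 18/25 → (1/5, 0)
  seg 6: left by d5 = 9/5 → (-8/5, 0)
  seg 7: right by d6 = 18/25 → (-22/25, 0)
  seg 8: right by d3 = 3 → (53/25, 0)

d4 = 34/5
d5 = 9/5
d6 = 18/25
d7 = 91/10
d8 = 4/5
d9 = -7/5
endpoint = (53/25, 0)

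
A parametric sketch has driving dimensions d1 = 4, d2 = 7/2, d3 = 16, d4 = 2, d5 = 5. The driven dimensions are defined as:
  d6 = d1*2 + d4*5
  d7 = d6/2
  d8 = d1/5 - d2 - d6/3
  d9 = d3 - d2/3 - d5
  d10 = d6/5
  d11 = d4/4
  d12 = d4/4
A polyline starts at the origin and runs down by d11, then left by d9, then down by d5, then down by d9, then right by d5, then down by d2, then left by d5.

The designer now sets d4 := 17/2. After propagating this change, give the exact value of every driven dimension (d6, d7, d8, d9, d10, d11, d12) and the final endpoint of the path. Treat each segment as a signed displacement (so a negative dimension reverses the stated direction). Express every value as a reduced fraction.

Apply edit: d4 := 17/2
  d6 = d1*2 + d4*5 = 101/2
  d7 = d6/2 = 101/4
  d8 = d1/5 - d2 - d6/3 = -293/15
  d9 = d3 - d2/3 - d5 = 59/6
  d10 = d6/5 = 101/10
  d11 = d4/4 = 17/8
  d12 = d4/4 = 17/8
Walk from origin (0, 0):
  seg 1: down by d11 = 17/8 → (0, -17/8)
  seg 2: left by d9 = 59/6 → (-59/6, -17/8)
  seg 3: down by d5 = 5 → (-59/6, -57/8)
  seg 4: down by d9 = 59/6 → (-59/6, -407/24)
  seg 5: right by d5 = 5 → (-29/6, -407/24)
  seg 6: down by d2 = 7/2 → (-29/6, -491/24)
  seg 7: left by d5 = 5 → (-59/6, -491/24)

d6 = 101/2
d7 = 101/4
d8 = -293/15
d9 = 59/6
d10 = 101/10
d11 = 17/8
d12 = 17/8
endpoint = (-59/6, -491/24)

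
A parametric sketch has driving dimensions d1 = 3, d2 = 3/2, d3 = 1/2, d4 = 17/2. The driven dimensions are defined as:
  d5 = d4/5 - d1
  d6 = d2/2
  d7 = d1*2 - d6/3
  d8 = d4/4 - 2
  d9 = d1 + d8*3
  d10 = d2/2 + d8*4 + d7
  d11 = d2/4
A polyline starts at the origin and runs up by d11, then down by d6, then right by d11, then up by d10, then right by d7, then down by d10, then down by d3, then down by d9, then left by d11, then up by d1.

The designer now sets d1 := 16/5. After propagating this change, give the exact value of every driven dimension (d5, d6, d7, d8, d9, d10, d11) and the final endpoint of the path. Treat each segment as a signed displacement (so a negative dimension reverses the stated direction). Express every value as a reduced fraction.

d5 = -3/2
d6 = 3/4
d7 = 123/20
d8 = 1/8
d9 = 143/40
d10 = 37/5
d11 = 3/8
endpoint = (123/20, -5/4)

Apply edit: d1 := 16/5
  d5 = d4/5 - d1 = -3/2
  d6 = d2/2 = 3/4
  d7 = d1*2 - d6/3 = 123/20
  d8 = d4/4 - 2 = 1/8
  d9 = d1 + d8*3 = 143/40
  d10 = d2/2 + d8*4 + d7 = 37/5
  d11 = d2/4 = 3/8
Walk from origin (0, 0):
  seg 1: up by d11 = 3/8 → (0, 3/8)
  seg 2: down by d6 = 3/4 → (0, -3/8)
  seg 3: right by d11 = 3/8 → (3/8, -3/8)
  seg 4: up by d10 = 37/5 → (3/8, 281/40)
  seg 5: right by d7 = 123/20 → (261/40, 281/40)
  seg 6: down by d10 = 37/5 → (261/40, -3/8)
  seg 7: down by d3 = 1/2 → (261/40, -7/8)
  seg 8: down by d9 = 143/40 → (261/40, -89/20)
  seg 9: left by d11 = 3/8 → (123/20, -89/20)
  seg 10: up by d1 = 16/5 → (123/20, -5/4)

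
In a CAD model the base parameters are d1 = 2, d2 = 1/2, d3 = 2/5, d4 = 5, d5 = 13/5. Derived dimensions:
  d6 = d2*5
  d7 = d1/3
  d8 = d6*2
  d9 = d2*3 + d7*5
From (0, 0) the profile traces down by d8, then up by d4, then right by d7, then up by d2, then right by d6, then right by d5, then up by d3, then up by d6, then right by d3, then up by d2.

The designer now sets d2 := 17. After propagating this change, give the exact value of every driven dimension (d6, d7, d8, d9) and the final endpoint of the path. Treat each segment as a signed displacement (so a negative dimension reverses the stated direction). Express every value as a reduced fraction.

d6 = 85
d7 = 2/3
d8 = 170
d9 = 163/3
endpoint = (266/3, -228/5)

Apply edit: d2 := 17
  d6 = d2*5 = 85
  d7 = d1/3 = 2/3
  d8 = d6*2 = 170
  d9 = d2*3 + d7*5 = 163/3
Walk from origin (0, 0):
  seg 1: down by d8 = 170 → (0, -170)
  seg 2: up by d4 = 5 → (0, -165)
  seg 3: right by d7 = 2/3 → (2/3, -165)
  seg 4: up by d2 = 17 → (2/3, -148)
  seg 5: right by d6 = 85 → (257/3, -148)
  seg 6: right by d5 = 13/5 → (1324/15, -148)
  seg 7: up by d3 = 2/5 → (1324/15, -738/5)
  seg 8: up by d6 = 85 → (1324/15, -313/5)
  seg 9: right by d3 = 2/5 → (266/3, -313/5)
  seg 10: up by d2 = 17 → (266/3, -228/5)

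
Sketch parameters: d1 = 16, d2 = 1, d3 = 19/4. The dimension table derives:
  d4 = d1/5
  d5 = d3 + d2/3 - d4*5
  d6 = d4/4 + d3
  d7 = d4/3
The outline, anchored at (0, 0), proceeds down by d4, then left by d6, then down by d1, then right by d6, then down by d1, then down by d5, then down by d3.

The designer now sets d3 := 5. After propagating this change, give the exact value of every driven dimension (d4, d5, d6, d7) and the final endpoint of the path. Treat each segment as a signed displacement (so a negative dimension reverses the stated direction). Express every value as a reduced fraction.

d4 = 16/5
d5 = -32/3
d6 = 29/5
d7 = 16/15
endpoint = (0, -443/15)

Apply edit: d3 := 5
  d4 = d1/5 = 16/5
  d5 = d3 + d2/3 - d4*5 = -32/3
  d6 = d4/4 + d3 = 29/5
  d7 = d4/3 = 16/15
Walk from origin (0, 0):
  seg 1: down by d4 = 16/5 → (0, -16/5)
  seg 2: left by d6 = 29/5 → (-29/5, -16/5)
  seg 3: down by d1 = 16 → (-29/5, -96/5)
  seg 4: right by d6 = 29/5 → (0, -96/5)
  seg 5: down by d1 = 16 → (0, -176/5)
  seg 6: down by d5 = -32/3 → (0, -368/15)
  seg 7: down by d3 = 5 → (0, -443/15)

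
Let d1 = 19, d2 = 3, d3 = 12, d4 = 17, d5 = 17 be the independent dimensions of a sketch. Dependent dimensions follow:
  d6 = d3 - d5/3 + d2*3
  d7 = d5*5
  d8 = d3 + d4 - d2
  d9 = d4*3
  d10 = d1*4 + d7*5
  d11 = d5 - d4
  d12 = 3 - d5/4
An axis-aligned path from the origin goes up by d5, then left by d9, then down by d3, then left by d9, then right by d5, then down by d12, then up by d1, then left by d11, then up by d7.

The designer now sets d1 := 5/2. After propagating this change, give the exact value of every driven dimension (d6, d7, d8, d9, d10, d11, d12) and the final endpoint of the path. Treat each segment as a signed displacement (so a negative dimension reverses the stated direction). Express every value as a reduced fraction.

Apply edit: d1 := 5/2
  d6 = d3 - d5/3 + d2*3 = 46/3
  d7 = d5*5 = 85
  d8 = d3 + d4 - d2 = 26
  d9 = d4*3 = 51
  d10 = d1*4 + d7*5 = 435
  d11 = d5 - d4 = 0
  d12 = 3 - d5/4 = -5/4
Walk from origin (0, 0):
  seg 1: up by d5 = 17 → (0, 17)
  seg 2: left by d9 = 51 → (-51, 17)
  seg 3: down by d3 = 12 → (-51, 5)
  seg 4: left by d9 = 51 → (-102, 5)
  seg 5: right by d5 = 17 → (-85, 5)
  seg 6: down by d12 = -5/4 → (-85, 25/4)
  seg 7: up by d1 = 5/2 → (-85, 35/4)
  seg 8: left by d11 = 0 → (-85, 35/4)
  seg 9: up by d7 = 85 → (-85, 375/4)

d6 = 46/3
d7 = 85
d8 = 26
d9 = 51
d10 = 435
d11 = 0
d12 = -5/4
endpoint = (-85, 375/4)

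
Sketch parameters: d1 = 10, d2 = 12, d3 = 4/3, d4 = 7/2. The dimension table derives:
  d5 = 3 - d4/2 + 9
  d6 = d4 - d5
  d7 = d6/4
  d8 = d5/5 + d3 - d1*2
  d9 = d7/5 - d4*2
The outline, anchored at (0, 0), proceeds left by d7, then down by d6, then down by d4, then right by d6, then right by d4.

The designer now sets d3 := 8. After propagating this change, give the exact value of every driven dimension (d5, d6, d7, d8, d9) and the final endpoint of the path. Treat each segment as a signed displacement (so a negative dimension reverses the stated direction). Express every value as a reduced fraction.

d5 = 41/4
d6 = -27/4
d7 = -27/16
d8 = -199/20
d9 = -587/80
endpoint = (-25/16, 13/4)

Apply edit: d3 := 8
  d5 = 3 - d4/2 + 9 = 41/4
  d6 = d4 - d5 = -27/4
  d7 = d6/4 = -27/16
  d8 = d5/5 + d3 - d1*2 = -199/20
  d9 = d7/5 - d4*2 = -587/80
Walk from origin (0, 0):
  seg 1: left by d7 = -27/16 → (27/16, 0)
  seg 2: down by d6 = -27/4 → (27/16, 27/4)
  seg 3: down by d4 = 7/2 → (27/16, 13/4)
  seg 4: right by d6 = -27/4 → (-81/16, 13/4)
  seg 5: right by d4 = 7/2 → (-25/16, 13/4)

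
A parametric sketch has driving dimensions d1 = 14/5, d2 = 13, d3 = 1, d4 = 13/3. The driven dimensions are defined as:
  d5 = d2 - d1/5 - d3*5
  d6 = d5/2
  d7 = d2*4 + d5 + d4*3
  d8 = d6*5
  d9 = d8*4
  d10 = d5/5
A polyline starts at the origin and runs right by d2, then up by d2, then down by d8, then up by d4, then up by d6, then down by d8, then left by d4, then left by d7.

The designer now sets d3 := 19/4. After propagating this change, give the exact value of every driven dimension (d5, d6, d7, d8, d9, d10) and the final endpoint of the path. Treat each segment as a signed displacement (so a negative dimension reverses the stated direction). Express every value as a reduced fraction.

d5 = -1131/100
d6 = -1131/200
d7 = 5369/100
d8 = -1131/40
d9 = -1131/10
d10 = -1131/500
endpoint = (-13507/300, 40937/600)

Apply edit: d3 := 19/4
  d5 = d2 - d1/5 - d3*5 = -1131/100
  d6 = d5/2 = -1131/200
  d7 = d2*4 + d5 + d4*3 = 5369/100
  d8 = d6*5 = -1131/40
  d9 = d8*4 = -1131/10
  d10 = d5/5 = -1131/500
Walk from origin (0, 0):
  seg 1: right by d2 = 13 → (13, 0)
  seg 2: up by d2 = 13 → (13, 13)
  seg 3: down by d8 = -1131/40 → (13, 1651/40)
  seg 4: up by d4 = 13/3 → (13, 5473/120)
  seg 5: up by d6 = -1131/200 → (13, 5993/150)
  seg 6: down by d8 = -1131/40 → (13, 40937/600)
  seg 7: left by d4 = 13/3 → (26/3, 40937/600)
  seg 8: left by d7 = 5369/100 → (-13507/300, 40937/600)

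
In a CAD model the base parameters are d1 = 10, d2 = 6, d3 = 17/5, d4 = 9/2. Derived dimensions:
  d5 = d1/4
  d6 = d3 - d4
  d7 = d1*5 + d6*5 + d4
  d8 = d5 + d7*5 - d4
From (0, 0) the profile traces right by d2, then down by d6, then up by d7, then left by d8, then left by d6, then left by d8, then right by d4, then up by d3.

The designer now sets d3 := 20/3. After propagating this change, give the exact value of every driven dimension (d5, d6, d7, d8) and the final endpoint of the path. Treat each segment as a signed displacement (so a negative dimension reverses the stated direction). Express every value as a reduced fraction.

d5 = 5/2
d6 = 13/6
d7 = 196/3
d8 = 974/3
endpoint = (-641, 419/6)

Apply edit: d3 := 20/3
  d5 = d1/4 = 5/2
  d6 = d3 - d4 = 13/6
  d7 = d1*5 + d6*5 + d4 = 196/3
  d8 = d5 + d7*5 - d4 = 974/3
Walk from origin (0, 0):
  seg 1: right by d2 = 6 → (6, 0)
  seg 2: down by d6 = 13/6 → (6, -13/6)
  seg 3: up by d7 = 196/3 → (6, 379/6)
  seg 4: left by d8 = 974/3 → (-956/3, 379/6)
  seg 5: left by d6 = 13/6 → (-1925/6, 379/6)
  seg 6: left by d8 = 974/3 → (-1291/2, 379/6)
  seg 7: right by d4 = 9/2 → (-641, 379/6)
  seg 8: up by d3 = 20/3 → (-641, 419/6)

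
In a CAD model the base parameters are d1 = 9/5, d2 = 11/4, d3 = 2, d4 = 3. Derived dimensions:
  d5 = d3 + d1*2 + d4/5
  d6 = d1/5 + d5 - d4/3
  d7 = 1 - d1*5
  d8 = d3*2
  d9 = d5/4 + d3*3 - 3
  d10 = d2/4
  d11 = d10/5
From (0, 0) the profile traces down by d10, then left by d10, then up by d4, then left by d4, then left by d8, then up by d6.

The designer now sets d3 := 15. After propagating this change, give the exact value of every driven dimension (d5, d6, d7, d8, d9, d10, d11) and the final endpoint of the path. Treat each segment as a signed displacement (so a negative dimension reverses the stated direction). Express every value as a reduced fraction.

d5 = 96/5
d6 = 464/25
d7 = -8
d8 = 30
d9 = 234/5
d10 = 11/16
d11 = 11/80
endpoint = (-539/16, 8349/400)

Apply edit: d3 := 15
  d5 = d3 + d1*2 + d4/5 = 96/5
  d6 = d1/5 + d5 - d4/3 = 464/25
  d7 = 1 - d1*5 = -8
  d8 = d3*2 = 30
  d9 = d5/4 + d3*3 - 3 = 234/5
  d10 = d2/4 = 11/16
  d11 = d10/5 = 11/80
Walk from origin (0, 0):
  seg 1: down by d10 = 11/16 → (0, -11/16)
  seg 2: left by d10 = 11/16 → (-11/16, -11/16)
  seg 3: up by d4 = 3 → (-11/16, 37/16)
  seg 4: left by d4 = 3 → (-59/16, 37/16)
  seg 5: left by d8 = 30 → (-539/16, 37/16)
  seg 6: up by d6 = 464/25 → (-539/16, 8349/400)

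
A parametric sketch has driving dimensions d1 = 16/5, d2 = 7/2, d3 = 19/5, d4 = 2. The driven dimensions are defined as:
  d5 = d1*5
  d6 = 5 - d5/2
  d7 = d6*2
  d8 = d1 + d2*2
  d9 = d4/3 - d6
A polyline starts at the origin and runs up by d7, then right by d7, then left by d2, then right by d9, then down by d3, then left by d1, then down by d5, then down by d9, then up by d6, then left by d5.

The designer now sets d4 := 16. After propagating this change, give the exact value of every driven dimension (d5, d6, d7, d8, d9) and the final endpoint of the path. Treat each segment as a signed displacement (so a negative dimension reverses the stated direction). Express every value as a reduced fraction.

Apply edit: d4 := 16
  d5 = d1*5 = 16
  d6 = 5 - d5/2 = -3
  d7 = d6*2 = -6
  d8 = d1 + d2*2 = 51/5
  d9 = d4/3 - d6 = 25/3
Walk from origin (0, 0):
  seg 1: up by d7 = -6 → (0, -6)
  seg 2: right by d7 = -6 → (-6, -6)
  seg 3: left by d2 = 7/2 → (-19/2, -6)
  seg 4: right by d9 = 25/3 → (-7/6, -6)
  seg 5: down by d3 = 19/5 → (-7/6, -49/5)
  seg 6: left by d1 = 16/5 → (-131/30, -49/5)
  seg 7: down by d5 = 16 → (-131/30, -129/5)
  seg 8: down by d9 = 25/3 → (-131/30, -512/15)
  seg 9: up by d6 = -3 → (-131/30, -557/15)
  seg 10: left by d5 = 16 → (-611/30, -557/15)

d5 = 16
d6 = -3
d7 = -6
d8 = 51/5
d9 = 25/3
endpoint = (-611/30, -557/15)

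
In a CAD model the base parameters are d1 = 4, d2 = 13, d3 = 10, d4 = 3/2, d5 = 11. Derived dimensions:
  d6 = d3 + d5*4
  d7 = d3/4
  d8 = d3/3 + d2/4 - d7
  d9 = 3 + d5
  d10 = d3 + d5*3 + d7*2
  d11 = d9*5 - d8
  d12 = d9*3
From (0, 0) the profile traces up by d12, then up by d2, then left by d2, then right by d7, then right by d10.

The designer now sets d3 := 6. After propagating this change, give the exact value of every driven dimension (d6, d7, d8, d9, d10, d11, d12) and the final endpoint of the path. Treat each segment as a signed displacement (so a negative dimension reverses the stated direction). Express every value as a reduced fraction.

d6 = 50
d7 = 3/2
d8 = 15/4
d9 = 14
d10 = 42
d11 = 265/4
d12 = 42
endpoint = (61/2, 55)

Apply edit: d3 := 6
  d6 = d3 + d5*4 = 50
  d7 = d3/4 = 3/2
  d8 = d3/3 + d2/4 - d7 = 15/4
  d9 = 3 + d5 = 14
  d10 = d3 + d5*3 + d7*2 = 42
  d11 = d9*5 - d8 = 265/4
  d12 = d9*3 = 42
Walk from origin (0, 0):
  seg 1: up by d12 = 42 → (0, 42)
  seg 2: up by d2 = 13 → (0, 55)
  seg 3: left by d2 = 13 → (-13, 55)
  seg 4: right by d7 = 3/2 → (-23/2, 55)
  seg 5: right by d10 = 42 → (61/2, 55)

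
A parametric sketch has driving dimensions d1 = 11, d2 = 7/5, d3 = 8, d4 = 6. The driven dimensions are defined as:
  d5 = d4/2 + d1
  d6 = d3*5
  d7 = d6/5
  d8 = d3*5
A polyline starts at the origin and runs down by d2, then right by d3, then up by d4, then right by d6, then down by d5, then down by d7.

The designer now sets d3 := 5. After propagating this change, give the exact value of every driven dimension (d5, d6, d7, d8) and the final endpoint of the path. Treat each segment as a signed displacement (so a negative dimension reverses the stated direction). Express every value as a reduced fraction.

Apply edit: d3 := 5
  d5 = d4/2 + d1 = 14
  d6 = d3*5 = 25
  d7 = d6/5 = 5
  d8 = d3*5 = 25
Walk from origin (0, 0):
  seg 1: down by d2 = 7/5 → (0, -7/5)
  seg 2: right by d3 = 5 → (5, -7/5)
  seg 3: up by d4 = 6 → (5, 23/5)
  seg 4: right by d6 = 25 → (30, 23/5)
  seg 5: down by d5 = 14 → (30, -47/5)
  seg 6: down by d7 = 5 → (30, -72/5)

d5 = 14
d6 = 25
d7 = 5
d8 = 25
endpoint = (30, -72/5)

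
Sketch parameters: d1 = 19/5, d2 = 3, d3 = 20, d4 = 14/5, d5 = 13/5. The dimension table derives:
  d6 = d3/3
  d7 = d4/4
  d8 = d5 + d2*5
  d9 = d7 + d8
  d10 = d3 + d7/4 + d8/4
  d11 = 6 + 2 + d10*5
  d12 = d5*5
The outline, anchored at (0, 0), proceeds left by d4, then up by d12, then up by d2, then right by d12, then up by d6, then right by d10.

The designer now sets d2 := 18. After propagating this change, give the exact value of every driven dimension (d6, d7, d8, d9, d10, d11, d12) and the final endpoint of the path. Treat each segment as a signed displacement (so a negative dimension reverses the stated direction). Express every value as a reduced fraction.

d6 = 20/3
d7 = 7/10
d8 = 463/5
d9 = 933/10
d10 = 1733/40
d11 = 1797/8
d12 = 13
endpoint = (2141/40, 113/3)

Apply edit: d2 := 18
  d6 = d3/3 = 20/3
  d7 = d4/4 = 7/10
  d8 = d5 + d2*5 = 463/5
  d9 = d7 + d8 = 933/10
  d10 = d3 + d7/4 + d8/4 = 1733/40
  d11 = 6 + 2 + d10*5 = 1797/8
  d12 = d5*5 = 13
Walk from origin (0, 0):
  seg 1: left by d4 = 14/5 → (-14/5, 0)
  seg 2: up by d12 = 13 → (-14/5, 13)
  seg 3: up by d2 = 18 → (-14/5, 31)
  seg 4: right by d12 = 13 → (51/5, 31)
  seg 5: up by d6 = 20/3 → (51/5, 113/3)
  seg 6: right by d10 = 1733/40 → (2141/40, 113/3)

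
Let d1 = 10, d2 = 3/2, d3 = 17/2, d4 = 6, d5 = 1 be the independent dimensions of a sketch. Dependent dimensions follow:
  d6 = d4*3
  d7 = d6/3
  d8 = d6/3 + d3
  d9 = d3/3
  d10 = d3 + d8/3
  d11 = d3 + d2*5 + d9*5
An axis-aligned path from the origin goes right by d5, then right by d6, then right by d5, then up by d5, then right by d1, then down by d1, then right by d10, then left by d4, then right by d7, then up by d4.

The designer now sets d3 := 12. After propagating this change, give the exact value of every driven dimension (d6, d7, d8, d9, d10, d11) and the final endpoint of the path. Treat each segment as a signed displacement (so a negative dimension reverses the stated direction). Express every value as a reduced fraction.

Apply edit: d3 := 12
  d6 = d4*3 = 18
  d7 = d6/3 = 6
  d8 = d6/3 + d3 = 18
  d9 = d3/3 = 4
  d10 = d3 + d8/3 = 18
  d11 = d3 + d2*5 + d9*5 = 79/2
Walk from origin (0, 0):
  seg 1: right by d5 = 1 → (1, 0)
  seg 2: right by d6 = 18 → (19, 0)
  seg 3: right by d5 = 1 → (20, 0)
  seg 4: up by d5 = 1 → (20, 1)
  seg 5: right by d1 = 10 → (30, 1)
  seg 6: down by d1 = 10 → (30, -9)
  seg 7: right by d10 = 18 → (48, -9)
  seg 8: left by d4 = 6 → (42, -9)
  seg 9: right by d7 = 6 → (48, -9)
  seg 10: up by d4 = 6 → (48, -3)

d6 = 18
d7 = 6
d8 = 18
d9 = 4
d10 = 18
d11 = 79/2
endpoint = (48, -3)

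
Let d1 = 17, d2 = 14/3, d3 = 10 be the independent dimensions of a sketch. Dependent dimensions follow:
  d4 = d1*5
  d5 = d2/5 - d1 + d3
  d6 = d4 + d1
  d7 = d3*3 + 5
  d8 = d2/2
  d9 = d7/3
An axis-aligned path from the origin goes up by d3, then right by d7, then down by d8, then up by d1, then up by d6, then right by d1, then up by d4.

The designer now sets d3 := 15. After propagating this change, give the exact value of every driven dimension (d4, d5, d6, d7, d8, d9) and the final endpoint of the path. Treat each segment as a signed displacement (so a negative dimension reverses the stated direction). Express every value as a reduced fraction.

Apply edit: d3 := 15
  d4 = d1*5 = 85
  d5 = d2/5 - d1 + d3 = -16/15
  d6 = d4 + d1 = 102
  d7 = d3*3 + 5 = 50
  d8 = d2/2 = 7/3
  d9 = d7/3 = 50/3
Walk from origin (0, 0):
  seg 1: up by d3 = 15 → (0, 15)
  seg 2: right by d7 = 50 → (50, 15)
  seg 3: down by d8 = 7/3 → (50, 38/3)
  seg 4: up by d1 = 17 → (50, 89/3)
  seg 5: up by d6 = 102 → (50, 395/3)
  seg 6: right by d1 = 17 → (67, 395/3)
  seg 7: up by d4 = 85 → (67, 650/3)

d4 = 85
d5 = -16/15
d6 = 102
d7 = 50
d8 = 7/3
d9 = 50/3
endpoint = (67, 650/3)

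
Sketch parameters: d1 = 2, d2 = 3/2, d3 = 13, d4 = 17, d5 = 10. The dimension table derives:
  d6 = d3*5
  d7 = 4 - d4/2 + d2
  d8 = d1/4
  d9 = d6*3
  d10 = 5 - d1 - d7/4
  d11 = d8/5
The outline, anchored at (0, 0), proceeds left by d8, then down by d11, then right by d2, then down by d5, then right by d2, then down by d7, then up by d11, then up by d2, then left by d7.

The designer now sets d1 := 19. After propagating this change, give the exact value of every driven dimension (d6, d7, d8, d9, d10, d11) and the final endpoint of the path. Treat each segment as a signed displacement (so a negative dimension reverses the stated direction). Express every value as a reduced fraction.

d6 = 65
d7 = -3
d8 = 19/4
d9 = 195
d10 = -53/4
d11 = 19/20
endpoint = (5/4, -11/2)

Apply edit: d1 := 19
  d6 = d3*5 = 65
  d7 = 4 - d4/2 + d2 = -3
  d8 = d1/4 = 19/4
  d9 = d6*3 = 195
  d10 = 5 - d1 - d7/4 = -53/4
  d11 = d8/5 = 19/20
Walk from origin (0, 0):
  seg 1: left by d8 = 19/4 → (-19/4, 0)
  seg 2: down by d11 = 19/20 → (-19/4, -19/20)
  seg 3: right by d2 = 3/2 → (-13/4, -19/20)
  seg 4: down by d5 = 10 → (-13/4, -219/20)
  seg 5: right by d2 = 3/2 → (-7/4, -219/20)
  seg 6: down by d7 = -3 → (-7/4, -159/20)
  seg 7: up by d11 = 19/20 → (-7/4, -7)
  seg 8: up by d2 = 3/2 → (-7/4, -11/2)
  seg 9: left by d7 = -3 → (5/4, -11/2)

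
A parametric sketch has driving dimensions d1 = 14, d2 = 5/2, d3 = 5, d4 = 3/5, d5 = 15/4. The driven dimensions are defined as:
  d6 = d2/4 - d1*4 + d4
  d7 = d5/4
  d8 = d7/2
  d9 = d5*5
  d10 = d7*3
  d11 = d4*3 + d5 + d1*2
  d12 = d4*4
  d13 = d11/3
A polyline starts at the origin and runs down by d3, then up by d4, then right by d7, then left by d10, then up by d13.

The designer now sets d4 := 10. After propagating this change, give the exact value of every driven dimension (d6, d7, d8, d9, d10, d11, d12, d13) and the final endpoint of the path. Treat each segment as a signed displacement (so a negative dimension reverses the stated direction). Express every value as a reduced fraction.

d6 = -363/8
d7 = 15/16
d8 = 15/32
d9 = 75/4
d10 = 45/16
d11 = 247/4
d12 = 40
d13 = 247/12
endpoint = (-15/8, 307/12)

Apply edit: d4 := 10
  d6 = d2/4 - d1*4 + d4 = -363/8
  d7 = d5/4 = 15/16
  d8 = d7/2 = 15/32
  d9 = d5*5 = 75/4
  d10 = d7*3 = 45/16
  d11 = d4*3 + d5 + d1*2 = 247/4
  d12 = d4*4 = 40
  d13 = d11/3 = 247/12
Walk from origin (0, 0):
  seg 1: down by d3 = 5 → (0, -5)
  seg 2: up by d4 = 10 → (0, 5)
  seg 3: right by d7 = 15/16 → (15/16, 5)
  seg 4: left by d10 = 45/16 → (-15/8, 5)
  seg 5: up by d13 = 247/12 → (-15/8, 307/12)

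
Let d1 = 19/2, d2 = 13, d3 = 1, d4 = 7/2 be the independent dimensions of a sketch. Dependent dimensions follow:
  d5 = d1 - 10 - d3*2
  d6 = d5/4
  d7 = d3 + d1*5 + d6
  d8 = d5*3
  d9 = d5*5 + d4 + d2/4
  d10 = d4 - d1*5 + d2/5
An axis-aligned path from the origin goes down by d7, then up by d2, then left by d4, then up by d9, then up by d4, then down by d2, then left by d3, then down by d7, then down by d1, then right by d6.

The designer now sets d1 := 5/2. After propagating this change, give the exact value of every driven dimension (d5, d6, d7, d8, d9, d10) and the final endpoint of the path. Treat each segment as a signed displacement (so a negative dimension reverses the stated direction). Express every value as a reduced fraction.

d5 = -19/2
d6 = -19/8
d7 = 89/8
d8 = -57/2
d9 = -163/4
d10 = -32/5
endpoint = (-55/8, -62)

Apply edit: d1 := 5/2
  d5 = d1 - 10 - d3*2 = -19/2
  d6 = d5/4 = -19/8
  d7 = d3 + d1*5 + d6 = 89/8
  d8 = d5*3 = -57/2
  d9 = d5*5 + d4 + d2/4 = -163/4
  d10 = d4 - d1*5 + d2/5 = -32/5
Walk from origin (0, 0):
  seg 1: down by d7 = 89/8 → (0, -89/8)
  seg 2: up by d2 = 13 → (0, 15/8)
  seg 3: left by d4 = 7/2 → (-7/2, 15/8)
  seg 4: up by d9 = -163/4 → (-7/2, -311/8)
  seg 5: up by d4 = 7/2 → (-7/2, -283/8)
  seg 6: down by d2 = 13 → (-7/2, -387/8)
  seg 7: left by d3 = 1 → (-9/2, -387/8)
  seg 8: down by d7 = 89/8 → (-9/2, -119/2)
  seg 9: down by d1 = 5/2 → (-9/2, -62)
  seg 10: right by d6 = -19/8 → (-55/8, -62)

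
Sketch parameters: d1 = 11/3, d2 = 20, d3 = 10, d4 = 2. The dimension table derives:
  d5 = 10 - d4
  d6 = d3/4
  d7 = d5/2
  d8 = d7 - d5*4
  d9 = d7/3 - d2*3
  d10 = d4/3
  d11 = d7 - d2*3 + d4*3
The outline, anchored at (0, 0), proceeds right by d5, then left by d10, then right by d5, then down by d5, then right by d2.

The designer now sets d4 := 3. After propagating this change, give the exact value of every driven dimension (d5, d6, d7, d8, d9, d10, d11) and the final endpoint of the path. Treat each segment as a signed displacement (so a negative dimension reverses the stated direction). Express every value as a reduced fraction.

Apply edit: d4 := 3
  d5 = 10 - d4 = 7
  d6 = d3/4 = 5/2
  d7 = d5/2 = 7/2
  d8 = d7 - d5*4 = -49/2
  d9 = d7/3 - d2*3 = -353/6
  d10 = d4/3 = 1
  d11 = d7 - d2*3 + d4*3 = -95/2
Walk from origin (0, 0):
  seg 1: right by d5 = 7 → (7, 0)
  seg 2: left by d10 = 1 → (6, 0)
  seg 3: right by d5 = 7 → (13, 0)
  seg 4: down by d5 = 7 → (13, -7)
  seg 5: right by d2 = 20 → (33, -7)

d5 = 7
d6 = 5/2
d7 = 7/2
d8 = -49/2
d9 = -353/6
d10 = 1
d11 = -95/2
endpoint = (33, -7)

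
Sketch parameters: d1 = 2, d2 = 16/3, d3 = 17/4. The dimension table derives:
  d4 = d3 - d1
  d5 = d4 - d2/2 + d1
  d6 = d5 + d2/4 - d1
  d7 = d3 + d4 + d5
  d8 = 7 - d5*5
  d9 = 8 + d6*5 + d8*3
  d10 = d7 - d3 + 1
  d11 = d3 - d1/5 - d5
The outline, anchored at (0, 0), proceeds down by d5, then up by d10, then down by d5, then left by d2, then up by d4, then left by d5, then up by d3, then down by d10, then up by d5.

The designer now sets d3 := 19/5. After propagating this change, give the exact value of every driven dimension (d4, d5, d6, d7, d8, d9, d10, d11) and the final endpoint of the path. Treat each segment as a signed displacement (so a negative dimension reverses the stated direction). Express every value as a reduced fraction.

Apply edit: d3 := 19/5
  d4 = d3 - d1 = 9/5
  d5 = d4 - d2/2 + d1 = 17/15
  d6 = d5 + d2/4 - d1 = 7/15
  d7 = d3 + d4 + d5 = 101/15
  d8 = 7 - d5*5 = 4/3
  d9 = 8 + d6*5 + d8*3 = 43/3
  d10 = d7 - d3 + 1 = 59/15
  d11 = d3 - d1/5 - d5 = 34/15
Walk from origin (0, 0):
  seg 1: down by d5 = 17/15 → (0, -17/15)
  seg 2: up by d10 = 59/15 → (0, 14/5)
  seg 3: down by d5 = 17/15 → (0, 5/3)
  seg 4: left by d2 = 16/3 → (-16/3, 5/3)
  seg 5: up by d4 = 9/5 → (-16/3, 52/15)
  seg 6: left by d5 = 17/15 → (-97/15, 52/15)
  seg 7: up by d3 = 19/5 → (-97/15, 109/15)
  seg 8: down by d10 = 59/15 → (-97/15, 10/3)
  seg 9: up by d5 = 17/15 → (-97/15, 67/15)

d4 = 9/5
d5 = 17/15
d6 = 7/15
d7 = 101/15
d8 = 4/3
d9 = 43/3
d10 = 59/15
d11 = 34/15
endpoint = (-97/15, 67/15)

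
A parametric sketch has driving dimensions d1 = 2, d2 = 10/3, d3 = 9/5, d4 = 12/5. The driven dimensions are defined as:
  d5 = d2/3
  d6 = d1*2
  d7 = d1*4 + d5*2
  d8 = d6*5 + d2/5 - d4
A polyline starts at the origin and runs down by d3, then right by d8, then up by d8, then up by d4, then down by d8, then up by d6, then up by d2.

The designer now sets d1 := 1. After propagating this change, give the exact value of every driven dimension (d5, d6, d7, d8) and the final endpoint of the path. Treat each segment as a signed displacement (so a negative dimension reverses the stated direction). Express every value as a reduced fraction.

d5 = 10/9
d6 = 2
d7 = 56/9
d8 = 124/15
endpoint = (124/15, 89/15)

Apply edit: d1 := 1
  d5 = d2/3 = 10/9
  d6 = d1*2 = 2
  d7 = d1*4 + d5*2 = 56/9
  d8 = d6*5 + d2/5 - d4 = 124/15
Walk from origin (0, 0):
  seg 1: down by d3 = 9/5 → (0, -9/5)
  seg 2: right by d8 = 124/15 → (124/15, -9/5)
  seg 3: up by d8 = 124/15 → (124/15, 97/15)
  seg 4: up by d4 = 12/5 → (124/15, 133/15)
  seg 5: down by d8 = 124/15 → (124/15, 3/5)
  seg 6: up by d6 = 2 → (124/15, 13/5)
  seg 7: up by d2 = 10/3 → (124/15, 89/15)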